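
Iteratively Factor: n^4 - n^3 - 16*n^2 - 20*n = (n + 2)*(n^3 - 3*n^2 - 10*n) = (n + 2)^2*(n^2 - 5*n) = n*(n + 2)^2*(n - 5)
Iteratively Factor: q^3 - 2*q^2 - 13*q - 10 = (q - 5)*(q^2 + 3*q + 2) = (q - 5)*(q + 2)*(q + 1)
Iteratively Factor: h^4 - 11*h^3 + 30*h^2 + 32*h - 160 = (h - 4)*(h^3 - 7*h^2 + 2*h + 40) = (h - 5)*(h - 4)*(h^2 - 2*h - 8) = (h - 5)*(h - 4)^2*(h + 2)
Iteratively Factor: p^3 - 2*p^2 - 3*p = (p + 1)*(p^2 - 3*p) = p*(p + 1)*(p - 3)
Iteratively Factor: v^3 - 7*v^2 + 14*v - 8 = (v - 1)*(v^2 - 6*v + 8) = (v - 4)*(v - 1)*(v - 2)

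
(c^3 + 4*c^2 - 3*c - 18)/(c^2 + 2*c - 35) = (c^3 + 4*c^2 - 3*c - 18)/(c^2 + 2*c - 35)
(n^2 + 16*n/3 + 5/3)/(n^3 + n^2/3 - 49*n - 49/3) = (n + 5)/(n^2 - 49)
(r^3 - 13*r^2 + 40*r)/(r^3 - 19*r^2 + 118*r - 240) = r/(r - 6)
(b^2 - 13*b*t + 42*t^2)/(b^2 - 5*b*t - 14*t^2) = (b - 6*t)/(b + 2*t)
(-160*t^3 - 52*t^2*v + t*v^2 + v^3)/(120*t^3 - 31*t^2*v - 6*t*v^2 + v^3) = (-4*t - v)/(3*t - v)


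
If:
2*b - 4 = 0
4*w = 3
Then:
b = 2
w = 3/4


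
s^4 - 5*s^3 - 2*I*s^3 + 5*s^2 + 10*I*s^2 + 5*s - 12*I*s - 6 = (s - 3)*(s - 2)*(s - I)^2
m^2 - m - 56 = (m - 8)*(m + 7)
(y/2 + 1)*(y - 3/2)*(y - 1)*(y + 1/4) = y^4/2 - y^3/8 - 29*y^2/16 + 17*y/16 + 3/8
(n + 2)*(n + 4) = n^2 + 6*n + 8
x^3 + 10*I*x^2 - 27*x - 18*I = (x + I)*(x + 3*I)*(x + 6*I)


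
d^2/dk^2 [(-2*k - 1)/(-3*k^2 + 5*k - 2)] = 2*((7 - 18*k)*(3*k^2 - 5*k + 2) + (2*k + 1)*(6*k - 5)^2)/(3*k^2 - 5*k + 2)^3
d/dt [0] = 0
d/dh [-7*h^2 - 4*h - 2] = -14*h - 4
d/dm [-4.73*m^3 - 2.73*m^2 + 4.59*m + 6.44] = -14.19*m^2 - 5.46*m + 4.59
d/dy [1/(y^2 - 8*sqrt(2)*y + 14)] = 2*(-y + 4*sqrt(2))/(y^2 - 8*sqrt(2)*y + 14)^2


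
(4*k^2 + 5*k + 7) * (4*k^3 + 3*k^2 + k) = 16*k^5 + 32*k^4 + 47*k^3 + 26*k^2 + 7*k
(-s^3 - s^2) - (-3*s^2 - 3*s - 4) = -s^3 + 2*s^2 + 3*s + 4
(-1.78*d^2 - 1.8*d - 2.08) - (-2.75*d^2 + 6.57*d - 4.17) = 0.97*d^2 - 8.37*d + 2.09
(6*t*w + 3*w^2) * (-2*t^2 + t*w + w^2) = -12*t^3*w + 9*t*w^3 + 3*w^4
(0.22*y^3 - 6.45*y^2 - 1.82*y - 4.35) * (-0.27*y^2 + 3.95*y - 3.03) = -0.0594*y^5 + 2.6105*y^4 - 25.6527*y^3 + 13.529*y^2 - 11.6679*y + 13.1805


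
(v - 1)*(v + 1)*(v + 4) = v^3 + 4*v^2 - v - 4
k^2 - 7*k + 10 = (k - 5)*(k - 2)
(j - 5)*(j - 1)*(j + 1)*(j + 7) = j^4 + 2*j^3 - 36*j^2 - 2*j + 35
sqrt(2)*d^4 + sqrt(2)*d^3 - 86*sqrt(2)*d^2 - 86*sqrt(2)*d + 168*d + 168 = (d - 6*sqrt(2))*(d - sqrt(2))*(d + 7*sqrt(2))*(sqrt(2)*d + sqrt(2))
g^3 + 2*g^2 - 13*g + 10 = (g - 2)*(g - 1)*(g + 5)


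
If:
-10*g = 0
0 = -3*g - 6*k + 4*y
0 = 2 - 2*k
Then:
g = 0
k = 1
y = 3/2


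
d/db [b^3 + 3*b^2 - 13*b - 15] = 3*b^2 + 6*b - 13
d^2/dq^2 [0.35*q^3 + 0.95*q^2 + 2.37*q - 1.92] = 2.1*q + 1.9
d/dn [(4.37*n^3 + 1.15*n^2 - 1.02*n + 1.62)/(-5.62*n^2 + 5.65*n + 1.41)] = (-24.5594*n^4 + 49.381*n^3 + 19.2502*n^2 + 21.4518*n - 10.5912)/(31.5844*n^4 - 63.506*n^3 + 16.0741*n^2 + 15.933*n + 1.9881)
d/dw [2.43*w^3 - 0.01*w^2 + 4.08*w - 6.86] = 7.29*w^2 - 0.02*w + 4.08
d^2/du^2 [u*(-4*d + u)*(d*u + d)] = 2*d*(-4*d + 3*u + 1)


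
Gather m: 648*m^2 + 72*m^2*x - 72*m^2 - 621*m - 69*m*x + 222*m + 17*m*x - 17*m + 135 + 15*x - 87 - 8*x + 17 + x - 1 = m^2*(72*x + 576) + m*(-52*x - 416) + 8*x + 64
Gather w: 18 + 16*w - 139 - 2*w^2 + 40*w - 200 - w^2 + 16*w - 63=-3*w^2 + 72*w - 384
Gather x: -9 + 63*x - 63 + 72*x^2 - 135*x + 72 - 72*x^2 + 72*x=0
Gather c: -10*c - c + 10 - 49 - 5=-11*c - 44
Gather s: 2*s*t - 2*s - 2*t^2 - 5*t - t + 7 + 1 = s*(2*t - 2) - 2*t^2 - 6*t + 8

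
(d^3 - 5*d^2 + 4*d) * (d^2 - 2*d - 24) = d^5 - 7*d^4 - 10*d^3 + 112*d^2 - 96*d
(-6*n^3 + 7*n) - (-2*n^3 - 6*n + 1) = -4*n^3 + 13*n - 1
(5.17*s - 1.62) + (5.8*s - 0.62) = 10.97*s - 2.24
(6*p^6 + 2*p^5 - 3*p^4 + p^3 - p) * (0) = 0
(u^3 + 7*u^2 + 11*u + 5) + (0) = u^3 + 7*u^2 + 11*u + 5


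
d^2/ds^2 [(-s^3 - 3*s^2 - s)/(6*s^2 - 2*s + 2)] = 2*(-8*s^3 + 15*s^2 + 3*s - 2)/(27*s^6 - 27*s^5 + 36*s^4 - 19*s^3 + 12*s^2 - 3*s + 1)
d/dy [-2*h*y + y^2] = -2*h + 2*y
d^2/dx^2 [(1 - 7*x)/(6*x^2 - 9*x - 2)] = 6*(3*(4*x - 3)^2*(7*x - 1) + (42*x - 23)*(-6*x^2 + 9*x + 2))/(-6*x^2 + 9*x + 2)^3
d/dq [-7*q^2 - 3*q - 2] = -14*q - 3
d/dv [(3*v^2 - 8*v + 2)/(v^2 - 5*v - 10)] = (-7*v^2 - 64*v + 90)/(v^4 - 10*v^3 + 5*v^2 + 100*v + 100)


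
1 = 1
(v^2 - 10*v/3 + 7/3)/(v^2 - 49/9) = 3*(v - 1)/(3*v + 7)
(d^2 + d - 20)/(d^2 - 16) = (d + 5)/(d + 4)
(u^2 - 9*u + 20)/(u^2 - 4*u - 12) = (-u^2 + 9*u - 20)/(-u^2 + 4*u + 12)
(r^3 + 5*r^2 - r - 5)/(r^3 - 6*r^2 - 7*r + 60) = (r^3 + 5*r^2 - r - 5)/(r^3 - 6*r^2 - 7*r + 60)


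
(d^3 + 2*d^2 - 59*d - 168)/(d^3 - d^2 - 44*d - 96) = (d + 7)/(d + 4)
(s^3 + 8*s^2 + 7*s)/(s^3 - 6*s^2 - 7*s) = (s + 7)/(s - 7)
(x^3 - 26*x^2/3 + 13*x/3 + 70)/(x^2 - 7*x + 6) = (3*x^2 - 8*x - 35)/(3*(x - 1))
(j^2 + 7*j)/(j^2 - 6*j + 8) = j*(j + 7)/(j^2 - 6*j + 8)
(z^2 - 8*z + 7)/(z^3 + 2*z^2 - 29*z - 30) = (z^2 - 8*z + 7)/(z^3 + 2*z^2 - 29*z - 30)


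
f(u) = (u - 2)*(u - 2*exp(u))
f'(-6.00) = -13.97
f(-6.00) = 48.04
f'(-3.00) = -7.60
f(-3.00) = 15.50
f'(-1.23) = -3.16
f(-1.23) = 5.86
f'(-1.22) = -3.13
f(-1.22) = 5.83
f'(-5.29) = -12.52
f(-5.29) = 38.64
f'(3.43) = -145.20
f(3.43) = -83.40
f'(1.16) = -0.70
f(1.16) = 4.38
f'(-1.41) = -3.64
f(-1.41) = 6.47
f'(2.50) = -33.55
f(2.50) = -10.93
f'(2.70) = -47.19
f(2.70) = -18.94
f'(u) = u + (1 - 2*exp(u))*(u - 2) - 2*exp(u) = -2*u*exp(u) + 2*u + 2*exp(u) - 2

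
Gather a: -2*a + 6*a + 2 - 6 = 4*a - 4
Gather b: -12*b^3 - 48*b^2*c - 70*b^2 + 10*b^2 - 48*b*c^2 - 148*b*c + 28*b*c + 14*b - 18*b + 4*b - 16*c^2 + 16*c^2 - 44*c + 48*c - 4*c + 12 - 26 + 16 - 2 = -12*b^3 + b^2*(-48*c - 60) + b*(-48*c^2 - 120*c)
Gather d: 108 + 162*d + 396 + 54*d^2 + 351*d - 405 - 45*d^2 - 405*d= 9*d^2 + 108*d + 99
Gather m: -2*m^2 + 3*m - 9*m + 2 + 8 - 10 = -2*m^2 - 6*m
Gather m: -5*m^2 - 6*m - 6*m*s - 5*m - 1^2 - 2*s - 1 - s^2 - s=-5*m^2 + m*(-6*s - 11) - s^2 - 3*s - 2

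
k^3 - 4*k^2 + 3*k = k*(k - 3)*(k - 1)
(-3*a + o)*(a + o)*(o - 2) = -3*a^2*o + 6*a^2 - 2*a*o^2 + 4*a*o + o^3 - 2*o^2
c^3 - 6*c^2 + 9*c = c*(c - 3)^2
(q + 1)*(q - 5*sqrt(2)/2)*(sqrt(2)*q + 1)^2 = 2*q^4 - 3*sqrt(2)*q^3 + 2*q^3 - 9*q^2 - 3*sqrt(2)*q^2 - 9*q - 5*sqrt(2)*q/2 - 5*sqrt(2)/2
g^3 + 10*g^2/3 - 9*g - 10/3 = (g - 2)*(g + 1/3)*(g + 5)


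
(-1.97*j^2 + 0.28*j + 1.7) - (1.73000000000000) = -1.97*j^2 + 0.28*j - 0.03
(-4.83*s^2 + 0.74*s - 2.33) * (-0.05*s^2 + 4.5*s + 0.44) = 0.2415*s^4 - 21.772*s^3 + 1.3213*s^2 - 10.1594*s - 1.0252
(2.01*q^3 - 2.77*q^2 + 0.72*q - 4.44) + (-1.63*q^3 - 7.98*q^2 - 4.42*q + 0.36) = 0.38*q^3 - 10.75*q^2 - 3.7*q - 4.08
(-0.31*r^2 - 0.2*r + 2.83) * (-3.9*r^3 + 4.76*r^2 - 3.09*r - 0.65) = 1.209*r^5 - 0.6956*r^4 - 11.0311*r^3 + 14.2903*r^2 - 8.6147*r - 1.8395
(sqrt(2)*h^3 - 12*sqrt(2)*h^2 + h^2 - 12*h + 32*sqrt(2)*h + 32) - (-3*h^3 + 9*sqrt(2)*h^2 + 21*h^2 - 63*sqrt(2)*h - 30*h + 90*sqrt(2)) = sqrt(2)*h^3 + 3*h^3 - 21*sqrt(2)*h^2 - 20*h^2 + 18*h + 95*sqrt(2)*h - 90*sqrt(2) + 32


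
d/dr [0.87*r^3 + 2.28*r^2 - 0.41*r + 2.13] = 2.61*r^2 + 4.56*r - 0.41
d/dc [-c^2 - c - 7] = -2*c - 1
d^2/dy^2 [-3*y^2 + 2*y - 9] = -6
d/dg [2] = 0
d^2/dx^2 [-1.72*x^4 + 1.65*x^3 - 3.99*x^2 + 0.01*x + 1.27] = -20.64*x^2 + 9.9*x - 7.98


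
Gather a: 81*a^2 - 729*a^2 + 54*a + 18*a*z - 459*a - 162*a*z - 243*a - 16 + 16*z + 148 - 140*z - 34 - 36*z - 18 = -648*a^2 + a*(-144*z - 648) - 160*z + 80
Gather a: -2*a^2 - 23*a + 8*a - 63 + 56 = -2*a^2 - 15*a - 7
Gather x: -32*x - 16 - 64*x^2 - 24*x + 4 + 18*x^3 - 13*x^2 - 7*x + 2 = 18*x^3 - 77*x^2 - 63*x - 10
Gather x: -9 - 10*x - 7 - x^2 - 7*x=-x^2 - 17*x - 16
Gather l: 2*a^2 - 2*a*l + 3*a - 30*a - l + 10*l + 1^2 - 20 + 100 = 2*a^2 - 27*a + l*(9 - 2*a) + 81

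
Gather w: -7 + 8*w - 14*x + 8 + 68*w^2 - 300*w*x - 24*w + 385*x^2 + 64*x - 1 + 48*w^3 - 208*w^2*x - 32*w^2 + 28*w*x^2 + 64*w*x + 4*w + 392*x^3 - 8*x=48*w^3 + w^2*(36 - 208*x) + w*(28*x^2 - 236*x - 12) + 392*x^3 + 385*x^2 + 42*x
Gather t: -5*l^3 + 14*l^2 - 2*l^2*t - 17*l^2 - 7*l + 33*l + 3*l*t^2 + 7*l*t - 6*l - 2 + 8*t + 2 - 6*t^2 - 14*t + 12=-5*l^3 - 3*l^2 + 20*l + t^2*(3*l - 6) + t*(-2*l^2 + 7*l - 6) + 12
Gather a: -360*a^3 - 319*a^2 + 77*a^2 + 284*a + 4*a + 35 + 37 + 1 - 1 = -360*a^3 - 242*a^2 + 288*a + 72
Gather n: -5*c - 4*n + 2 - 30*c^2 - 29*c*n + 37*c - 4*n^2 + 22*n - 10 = -30*c^2 + 32*c - 4*n^2 + n*(18 - 29*c) - 8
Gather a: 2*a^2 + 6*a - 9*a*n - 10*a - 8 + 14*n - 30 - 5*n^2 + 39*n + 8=2*a^2 + a*(-9*n - 4) - 5*n^2 + 53*n - 30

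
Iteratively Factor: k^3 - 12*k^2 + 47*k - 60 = (k - 5)*(k^2 - 7*k + 12) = (k - 5)*(k - 4)*(k - 3)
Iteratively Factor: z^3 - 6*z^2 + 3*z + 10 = (z + 1)*(z^2 - 7*z + 10) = (z - 2)*(z + 1)*(z - 5)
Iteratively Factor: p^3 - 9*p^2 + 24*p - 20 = (p - 2)*(p^2 - 7*p + 10) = (p - 2)^2*(p - 5)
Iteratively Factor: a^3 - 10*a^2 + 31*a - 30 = (a - 3)*(a^2 - 7*a + 10) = (a - 3)*(a - 2)*(a - 5)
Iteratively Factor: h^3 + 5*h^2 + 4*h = (h + 4)*(h^2 + h) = (h + 1)*(h + 4)*(h)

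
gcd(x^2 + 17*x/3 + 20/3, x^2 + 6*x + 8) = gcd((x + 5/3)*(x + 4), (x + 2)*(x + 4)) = x + 4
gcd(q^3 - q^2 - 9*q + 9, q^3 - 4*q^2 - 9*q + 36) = q^2 - 9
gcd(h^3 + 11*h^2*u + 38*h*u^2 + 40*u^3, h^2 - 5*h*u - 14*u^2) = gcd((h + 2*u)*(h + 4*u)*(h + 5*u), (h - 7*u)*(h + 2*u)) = h + 2*u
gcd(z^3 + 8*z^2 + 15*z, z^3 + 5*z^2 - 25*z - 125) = z + 5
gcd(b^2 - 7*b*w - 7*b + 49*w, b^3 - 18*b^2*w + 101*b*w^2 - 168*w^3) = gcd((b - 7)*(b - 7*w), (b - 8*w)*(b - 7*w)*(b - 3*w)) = -b + 7*w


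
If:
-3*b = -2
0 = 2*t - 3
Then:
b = 2/3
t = 3/2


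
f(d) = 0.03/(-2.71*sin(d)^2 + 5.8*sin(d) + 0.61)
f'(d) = 0.03*(5.42*sin(d)*cos(d) - 5.8*cos(d))/(-2.71*sin(d)^2 + 5.8*sin(d) + 0.61)^2 = (0.1626*sin(d) - 0.174)*cos(d)/(-2.71*sin(d)^2 + 5.8*sin(d) + 0.61)^2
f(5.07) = -0.00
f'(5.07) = -0.00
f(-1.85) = -0.00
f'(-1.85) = 0.00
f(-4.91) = 0.01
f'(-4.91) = -0.00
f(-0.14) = -0.12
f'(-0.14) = -3.06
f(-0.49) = -0.01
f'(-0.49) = -0.03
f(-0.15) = -0.09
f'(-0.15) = -1.95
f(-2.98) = -0.08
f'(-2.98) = 1.28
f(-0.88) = -0.01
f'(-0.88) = -0.01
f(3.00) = 0.02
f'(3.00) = 0.08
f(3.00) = 0.02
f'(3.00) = 0.08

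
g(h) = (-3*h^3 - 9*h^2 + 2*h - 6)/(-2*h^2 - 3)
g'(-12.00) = 1.52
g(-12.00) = -13.26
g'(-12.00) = 1.52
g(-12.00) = -13.26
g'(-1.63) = 1.01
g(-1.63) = 2.43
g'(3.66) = 1.80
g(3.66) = 8.94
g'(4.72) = 1.68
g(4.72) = 10.78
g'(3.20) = 1.88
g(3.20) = 8.09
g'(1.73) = 2.38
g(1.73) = 5.01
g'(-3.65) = 1.55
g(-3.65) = -0.43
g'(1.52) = 2.47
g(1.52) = 4.50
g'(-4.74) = 1.56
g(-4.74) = -2.12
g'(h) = 4*h*(-3*h^3 - 9*h^2 + 2*h - 6)/(-2*h^2 - 3)^2 + (-9*h^2 - 18*h + 2)/(-2*h^2 - 3) = (6*h^4 + 31*h^2 + 30*h - 6)/(4*h^4 + 12*h^2 + 9)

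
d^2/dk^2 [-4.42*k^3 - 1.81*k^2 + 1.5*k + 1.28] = -26.52*k - 3.62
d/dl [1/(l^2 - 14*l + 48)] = 2*(7 - l)/(l^2 - 14*l + 48)^2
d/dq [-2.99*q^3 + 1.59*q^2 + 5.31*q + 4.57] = -8.97*q^2 + 3.18*q + 5.31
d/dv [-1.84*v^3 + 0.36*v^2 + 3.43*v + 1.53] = -5.52*v^2 + 0.72*v + 3.43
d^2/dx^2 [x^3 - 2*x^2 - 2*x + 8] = 6*x - 4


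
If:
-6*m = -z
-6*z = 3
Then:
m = -1/12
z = -1/2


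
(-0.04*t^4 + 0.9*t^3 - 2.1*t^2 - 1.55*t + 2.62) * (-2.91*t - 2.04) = 0.1164*t^5 - 2.5374*t^4 + 4.275*t^3 + 8.7945*t^2 - 4.4622*t - 5.3448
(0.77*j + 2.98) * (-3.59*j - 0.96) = -2.7643*j^2 - 11.4374*j - 2.8608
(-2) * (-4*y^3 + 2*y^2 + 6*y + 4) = 8*y^3 - 4*y^2 - 12*y - 8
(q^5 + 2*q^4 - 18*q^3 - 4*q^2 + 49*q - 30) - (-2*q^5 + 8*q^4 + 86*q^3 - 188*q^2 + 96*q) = 3*q^5 - 6*q^4 - 104*q^3 + 184*q^2 - 47*q - 30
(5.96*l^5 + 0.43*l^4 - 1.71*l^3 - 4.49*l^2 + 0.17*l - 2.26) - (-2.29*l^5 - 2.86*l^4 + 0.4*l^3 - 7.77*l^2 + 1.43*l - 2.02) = 8.25*l^5 + 3.29*l^4 - 2.11*l^3 + 3.28*l^2 - 1.26*l - 0.24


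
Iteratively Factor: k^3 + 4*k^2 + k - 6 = (k + 3)*(k^2 + k - 2) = (k - 1)*(k + 3)*(k + 2)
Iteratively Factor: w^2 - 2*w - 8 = (w - 4)*(w + 2)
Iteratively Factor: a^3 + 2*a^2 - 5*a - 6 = (a + 1)*(a^2 + a - 6) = (a - 2)*(a + 1)*(a + 3)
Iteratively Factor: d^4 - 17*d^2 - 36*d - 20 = (d + 1)*(d^3 - d^2 - 16*d - 20) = (d + 1)*(d + 2)*(d^2 - 3*d - 10) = (d - 5)*(d + 1)*(d + 2)*(d + 2)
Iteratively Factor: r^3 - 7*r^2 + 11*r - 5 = (r - 5)*(r^2 - 2*r + 1) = (r - 5)*(r - 1)*(r - 1)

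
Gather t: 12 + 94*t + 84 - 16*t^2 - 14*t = -16*t^2 + 80*t + 96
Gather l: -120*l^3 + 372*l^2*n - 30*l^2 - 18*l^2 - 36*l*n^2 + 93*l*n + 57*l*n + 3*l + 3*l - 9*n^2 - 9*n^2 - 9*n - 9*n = -120*l^3 + l^2*(372*n - 48) + l*(-36*n^2 + 150*n + 6) - 18*n^2 - 18*n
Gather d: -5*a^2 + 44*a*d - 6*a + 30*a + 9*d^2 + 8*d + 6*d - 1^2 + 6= -5*a^2 + 24*a + 9*d^2 + d*(44*a + 14) + 5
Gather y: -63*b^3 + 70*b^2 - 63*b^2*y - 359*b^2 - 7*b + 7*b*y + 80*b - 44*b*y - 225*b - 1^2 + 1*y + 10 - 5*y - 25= -63*b^3 - 289*b^2 - 152*b + y*(-63*b^2 - 37*b - 4) - 16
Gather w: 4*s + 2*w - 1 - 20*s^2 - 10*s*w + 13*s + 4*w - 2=-20*s^2 + 17*s + w*(6 - 10*s) - 3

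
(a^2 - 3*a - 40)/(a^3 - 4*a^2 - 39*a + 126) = (a^2 - 3*a - 40)/(a^3 - 4*a^2 - 39*a + 126)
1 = 1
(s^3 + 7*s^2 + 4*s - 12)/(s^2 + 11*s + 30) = (s^2 + s - 2)/(s + 5)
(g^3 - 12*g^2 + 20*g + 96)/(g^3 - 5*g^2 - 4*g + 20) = (g^2 - 14*g + 48)/(g^2 - 7*g + 10)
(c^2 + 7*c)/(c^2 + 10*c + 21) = c/(c + 3)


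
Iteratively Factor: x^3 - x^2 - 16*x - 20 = (x + 2)*(x^2 - 3*x - 10) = (x - 5)*(x + 2)*(x + 2)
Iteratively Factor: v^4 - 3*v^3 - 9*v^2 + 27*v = (v + 3)*(v^3 - 6*v^2 + 9*v) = (v - 3)*(v + 3)*(v^2 - 3*v) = (v - 3)^2*(v + 3)*(v)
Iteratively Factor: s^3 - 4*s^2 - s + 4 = (s - 1)*(s^2 - 3*s - 4) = (s - 4)*(s - 1)*(s + 1)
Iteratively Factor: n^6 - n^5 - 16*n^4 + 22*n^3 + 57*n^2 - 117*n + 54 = (n - 2)*(n^5 + n^4 - 14*n^3 - 6*n^2 + 45*n - 27) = (n - 2)*(n + 3)*(n^4 - 2*n^3 - 8*n^2 + 18*n - 9) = (n - 2)*(n + 3)^2*(n^3 - 5*n^2 + 7*n - 3) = (n - 3)*(n - 2)*(n + 3)^2*(n^2 - 2*n + 1) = (n - 3)*(n - 2)*(n - 1)*(n + 3)^2*(n - 1)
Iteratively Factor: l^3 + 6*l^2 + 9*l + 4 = (l + 1)*(l^2 + 5*l + 4) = (l + 1)*(l + 4)*(l + 1)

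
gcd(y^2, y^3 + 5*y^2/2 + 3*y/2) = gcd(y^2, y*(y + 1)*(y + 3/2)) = y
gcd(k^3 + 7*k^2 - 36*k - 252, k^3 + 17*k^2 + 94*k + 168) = k^2 + 13*k + 42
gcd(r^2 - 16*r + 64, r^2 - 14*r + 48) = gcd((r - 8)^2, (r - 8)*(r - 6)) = r - 8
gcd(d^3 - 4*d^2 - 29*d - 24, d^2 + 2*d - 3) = d + 3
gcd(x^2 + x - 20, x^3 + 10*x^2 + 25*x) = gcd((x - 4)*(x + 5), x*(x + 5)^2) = x + 5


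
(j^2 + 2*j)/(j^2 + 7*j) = (j + 2)/(j + 7)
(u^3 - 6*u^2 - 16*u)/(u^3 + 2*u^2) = (u - 8)/u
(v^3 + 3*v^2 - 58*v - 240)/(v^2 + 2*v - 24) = (v^2 - 3*v - 40)/(v - 4)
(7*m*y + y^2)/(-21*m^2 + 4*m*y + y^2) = y/(-3*m + y)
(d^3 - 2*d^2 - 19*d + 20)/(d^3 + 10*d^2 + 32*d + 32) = (d^2 - 6*d + 5)/(d^2 + 6*d + 8)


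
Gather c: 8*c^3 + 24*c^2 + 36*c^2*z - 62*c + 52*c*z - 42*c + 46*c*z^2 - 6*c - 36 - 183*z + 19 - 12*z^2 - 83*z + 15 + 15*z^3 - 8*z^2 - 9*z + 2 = 8*c^3 + c^2*(36*z + 24) + c*(46*z^2 + 52*z - 110) + 15*z^3 - 20*z^2 - 275*z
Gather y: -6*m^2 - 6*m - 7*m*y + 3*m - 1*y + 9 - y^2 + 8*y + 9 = -6*m^2 - 3*m - y^2 + y*(7 - 7*m) + 18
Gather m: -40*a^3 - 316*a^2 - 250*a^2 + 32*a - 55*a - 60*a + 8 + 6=-40*a^3 - 566*a^2 - 83*a + 14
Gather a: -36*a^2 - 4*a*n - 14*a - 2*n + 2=-36*a^2 + a*(-4*n - 14) - 2*n + 2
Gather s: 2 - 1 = 1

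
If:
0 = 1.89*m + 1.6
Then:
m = -0.85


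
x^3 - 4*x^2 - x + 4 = (x - 4)*(x - 1)*(x + 1)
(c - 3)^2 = c^2 - 6*c + 9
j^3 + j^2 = j^2*(j + 1)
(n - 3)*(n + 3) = n^2 - 9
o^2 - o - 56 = (o - 8)*(o + 7)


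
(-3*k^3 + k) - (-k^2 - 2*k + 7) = -3*k^3 + k^2 + 3*k - 7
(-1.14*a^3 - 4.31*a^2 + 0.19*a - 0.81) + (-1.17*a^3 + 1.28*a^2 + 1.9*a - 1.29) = -2.31*a^3 - 3.03*a^2 + 2.09*a - 2.1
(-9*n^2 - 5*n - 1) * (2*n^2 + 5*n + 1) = -18*n^4 - 55*n^3 - 36*n^2 - 10*n - 1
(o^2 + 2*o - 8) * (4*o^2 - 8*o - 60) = 4*o^4 - 108*o^2 - 56*o + 480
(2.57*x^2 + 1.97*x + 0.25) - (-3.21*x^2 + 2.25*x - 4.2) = 5.78*x^2 - 0.28*x + 4.45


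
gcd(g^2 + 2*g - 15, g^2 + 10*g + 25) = g + 5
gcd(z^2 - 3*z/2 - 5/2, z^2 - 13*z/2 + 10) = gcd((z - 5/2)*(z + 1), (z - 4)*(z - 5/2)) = z - 5/2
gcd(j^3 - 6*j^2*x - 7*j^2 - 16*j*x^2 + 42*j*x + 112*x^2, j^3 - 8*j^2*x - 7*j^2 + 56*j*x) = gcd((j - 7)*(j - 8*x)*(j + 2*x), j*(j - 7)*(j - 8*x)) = -j^2 + 8*j*x + 7*j - 56*x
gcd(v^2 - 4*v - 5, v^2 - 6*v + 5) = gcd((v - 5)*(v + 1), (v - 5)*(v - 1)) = v - 5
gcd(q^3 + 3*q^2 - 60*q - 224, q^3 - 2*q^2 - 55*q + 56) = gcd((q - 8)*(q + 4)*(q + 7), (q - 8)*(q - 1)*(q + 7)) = q^2 - q - 56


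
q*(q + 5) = q^2 + 5*q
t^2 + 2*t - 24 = (t - 4)*(t + 6)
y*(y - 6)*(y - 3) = y^3 - 9*y^2 + 18*y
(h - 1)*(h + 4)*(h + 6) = h^3 + 9*h^2 + 14*h - 24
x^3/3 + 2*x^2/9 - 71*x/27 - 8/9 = (x/3 + 1)*(x - 8/3)*(x + 1/3)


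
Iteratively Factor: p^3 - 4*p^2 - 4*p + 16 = (p - 2)*(p^2 - 2*p - 8) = (p - 4)*(p - 2)*(p + 2)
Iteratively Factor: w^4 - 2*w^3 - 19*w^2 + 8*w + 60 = (w + 3)*(w^3 - 5*w^2 - 4*w + 20) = (w + 2)*(w + 3)*(w^2 - 7*w + 10) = (w - 5)*(w + 2)*(w + 3)*(w - 2)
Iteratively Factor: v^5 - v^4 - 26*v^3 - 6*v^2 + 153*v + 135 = (v + 3)*(v^4 - 4*v^3 - 14*v^2 + 36*v + 45) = (v - 5)*(v + 3)*(v^3 + v^2 - 9*v - 9) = (v - 5)*(v + 1)*(v + 3)*(v^2 - 9) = (v - 5)*(v - 3)*(v + 1)*(v + 3)*(v + 3)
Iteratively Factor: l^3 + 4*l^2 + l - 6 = (l - 1)*(l^2 + 5*l + 6) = (l - 1)*(l + 2)*(l + 3)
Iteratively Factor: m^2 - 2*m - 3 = (m + 1)*(m - 3)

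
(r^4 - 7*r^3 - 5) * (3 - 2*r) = -2*r^5 + 17*r^4 - 21*r^3 + 10*r - 15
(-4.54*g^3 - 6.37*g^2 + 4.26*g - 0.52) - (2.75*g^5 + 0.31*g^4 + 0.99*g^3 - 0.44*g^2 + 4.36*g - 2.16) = -2.75*g^5 - 0.31*g^4 - 5.53*g^3 - 5.93*g^2 - 0.100000000000001*g + 1.64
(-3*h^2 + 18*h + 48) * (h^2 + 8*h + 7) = -3*h^4 - 6*h^3 + 171*h^2 + 510*h + 336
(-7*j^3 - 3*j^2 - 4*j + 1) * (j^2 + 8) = -7*j^5 - 3*j^4 - 60*j^3 - 23*j^2 - 32*j + 8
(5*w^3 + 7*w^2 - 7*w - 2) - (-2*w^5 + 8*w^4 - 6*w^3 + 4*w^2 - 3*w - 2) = 2*w^5 - 8*w^4 + 11*w^3 + 3*w^2 - 4*w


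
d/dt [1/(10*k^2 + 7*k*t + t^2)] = (-7*k - 2*t)/(10*k^2 + 7*k*t + t^2)^2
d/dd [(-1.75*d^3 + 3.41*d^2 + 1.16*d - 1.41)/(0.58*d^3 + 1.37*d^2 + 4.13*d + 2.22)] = (-4.44089209850063e-16*d^5 - 4.3753*d^4 - 15.8006*d^3 + 3.2925*d^2 + 19.0038*d + 8.3985)/(0.3364*d^6 + 1.5892*d^5 + 6.6677*d^4 + 13.8914*d^3 + 23.1397*d^2 + 18.3372*d + 4.9284)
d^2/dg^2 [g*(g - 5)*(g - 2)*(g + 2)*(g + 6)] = 20*g^3 + 12*g^2 - 204*g - 8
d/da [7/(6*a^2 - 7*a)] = 7*(7 - 12*a)/(a^2*(6*a - 7)^2)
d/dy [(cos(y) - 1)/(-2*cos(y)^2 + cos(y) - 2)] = (4*cos(y) - cos(2*y))*sin(y)/(-cos(y) + cos(2*y) + 3)^2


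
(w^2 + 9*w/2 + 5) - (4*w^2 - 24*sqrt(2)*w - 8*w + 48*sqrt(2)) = -3*w^2 + 25*w/2 + 24*sqrt(2)*w - 48*sqrt(2) + 5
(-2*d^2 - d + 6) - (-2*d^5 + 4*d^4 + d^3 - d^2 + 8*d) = 2*d^5 - 4*d^4 - d^3 - d^2 - 9*d + 6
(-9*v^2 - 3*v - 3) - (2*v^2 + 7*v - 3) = -11*v^2 - 10*v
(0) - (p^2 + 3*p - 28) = -p^2 - 3*p + 28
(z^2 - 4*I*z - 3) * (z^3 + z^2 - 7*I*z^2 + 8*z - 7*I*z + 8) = z^5 + z^4 - 11*I*z^4 - 23*z^3 - 11*I*z^3 - 23*z^2 - 11*I*z^2 - 24*z - 11*I*z - 24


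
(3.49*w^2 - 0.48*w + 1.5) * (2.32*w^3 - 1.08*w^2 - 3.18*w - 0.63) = 8.0968*w^5 - 4.8828*w^4 - 7.0998*w^3 - 2.2923*w^2 - 4.4676*w - 0.945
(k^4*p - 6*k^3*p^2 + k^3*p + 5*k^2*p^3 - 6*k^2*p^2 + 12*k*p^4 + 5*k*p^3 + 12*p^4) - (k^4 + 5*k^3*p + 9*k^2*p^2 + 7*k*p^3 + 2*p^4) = k^4*p - k^4 - 6*k^3*p^2 - 4*k^3*p + 5*k^2*p^3 - 15*k^2*p^2 + 12*k*p^4 - 2*k*p^3 + 10*p^4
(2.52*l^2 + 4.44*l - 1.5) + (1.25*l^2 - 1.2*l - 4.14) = 3.77*l^2 + 3.24*l - 5.64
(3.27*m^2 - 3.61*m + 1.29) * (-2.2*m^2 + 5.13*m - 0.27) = -7.194*m^4 + 24.7171*m^3 - 22.2402*m^2 + 7.5924*m - 0.3483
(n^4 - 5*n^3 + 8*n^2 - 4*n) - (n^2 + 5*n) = n^4 - 5*n^3 + 7*n^2 - 9*n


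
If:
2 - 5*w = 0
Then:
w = 2/5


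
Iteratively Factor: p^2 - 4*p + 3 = (p - 1)*(p - 3)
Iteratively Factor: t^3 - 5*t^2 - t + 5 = (t + 1)*(t^2 - 6*t + 5) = (t - 1)*(t + 1)*(t - 5)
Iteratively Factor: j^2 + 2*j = (j + 2)*(j)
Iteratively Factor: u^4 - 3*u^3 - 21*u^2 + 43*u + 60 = (u + 4)*(u^3 - 7*u^2 + 7*u + 15) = (u - 5)*(u + 4)*(u^2 - 2*u - 3) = (u - 5)*(u - 3)*(u + 4)*(u + 1)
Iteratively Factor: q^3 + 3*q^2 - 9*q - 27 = (q + 3)*(q^2 - 9) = (q + 3)^2*(q - 3)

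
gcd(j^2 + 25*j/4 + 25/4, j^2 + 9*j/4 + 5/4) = j + 5/4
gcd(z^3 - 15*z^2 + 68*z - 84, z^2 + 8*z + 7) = 1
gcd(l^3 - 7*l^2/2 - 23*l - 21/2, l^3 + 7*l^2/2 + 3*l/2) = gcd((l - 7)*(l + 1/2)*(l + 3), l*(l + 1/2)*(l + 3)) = l^2 + 7*l/2 + 3/2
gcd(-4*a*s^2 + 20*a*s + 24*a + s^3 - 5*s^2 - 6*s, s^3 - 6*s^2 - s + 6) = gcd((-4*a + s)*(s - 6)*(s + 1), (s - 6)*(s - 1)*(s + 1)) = s^2 - 5*s - 6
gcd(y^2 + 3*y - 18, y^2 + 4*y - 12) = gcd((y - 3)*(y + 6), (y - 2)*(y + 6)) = y + 6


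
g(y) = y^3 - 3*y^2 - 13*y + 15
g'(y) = 3*y^2 - 6*y - 13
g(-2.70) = 8.55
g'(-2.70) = 25.07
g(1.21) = -3.35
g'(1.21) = -15.87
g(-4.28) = -62.72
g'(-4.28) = 67.64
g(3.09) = -24.31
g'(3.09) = -2.90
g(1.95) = -14.34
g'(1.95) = -13.29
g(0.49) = 8.03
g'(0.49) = -15.22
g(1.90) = -13.67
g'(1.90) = -13.57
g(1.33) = -5.24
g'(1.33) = -15.67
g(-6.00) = -231.00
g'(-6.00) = 131.00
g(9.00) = 384.00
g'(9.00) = 176.00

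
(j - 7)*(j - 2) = j^2 - 9*j + 14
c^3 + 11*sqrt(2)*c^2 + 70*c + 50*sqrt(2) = (c + sqrt(2))*(c + 5*sqrt(2))^2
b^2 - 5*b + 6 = (b - 3)*(b - 2)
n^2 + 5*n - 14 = (n - 2)*(n + 7)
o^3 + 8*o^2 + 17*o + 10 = (o + 1)*(o + 2)*(o + 5)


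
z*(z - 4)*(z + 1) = z^3 - 3*z^2 - 4*z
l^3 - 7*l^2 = l^2*(l - 7)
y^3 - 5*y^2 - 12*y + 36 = (y - 6)*(y - 2)*(y + 3)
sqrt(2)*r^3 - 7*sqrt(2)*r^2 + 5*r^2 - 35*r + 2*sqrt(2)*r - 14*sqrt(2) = (r - 7)*(r + 2*sqrt(2))*(sqrt(2)*r + 1)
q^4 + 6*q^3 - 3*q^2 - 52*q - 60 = (q - 3)*(q + 2)^2*(q + 5)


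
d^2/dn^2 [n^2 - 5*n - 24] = 2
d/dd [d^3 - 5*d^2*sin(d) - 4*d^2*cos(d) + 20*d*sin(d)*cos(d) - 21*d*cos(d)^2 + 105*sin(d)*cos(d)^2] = 4*d^2*sin(d) - 5*d^2*cos(d) + 3*d^2 - 10*d*sin(d) + 21*d*sin(2*d) - 8*d*cos(d) + 20*d*cos(2*d) + 10*sin(2*d) + 105*cos(d)/4 - 21*cos(2*d)/2 + 315*cos(3*d)/4 - 21/2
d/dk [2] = 0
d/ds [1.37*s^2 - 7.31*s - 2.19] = 2.74*s - 7.31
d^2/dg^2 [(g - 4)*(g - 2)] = 2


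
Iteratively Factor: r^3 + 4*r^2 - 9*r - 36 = (r + 4)*(r^2 - 9) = (r + 3)*(r + 4)*(r - 3)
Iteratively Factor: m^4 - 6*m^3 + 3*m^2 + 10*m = (m)*(m^3 - 6*m^2 + 3*m + 10) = m*(m - 5)*(m^2 - m - 2) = m*(m - 5)*(m - 2)*(m + 1)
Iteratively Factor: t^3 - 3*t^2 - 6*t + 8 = (t - 1)*(t^2 - 2*t - 8) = (t - 4)*(t - 1)*(t + 2)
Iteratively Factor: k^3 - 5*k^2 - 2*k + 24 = (k + 2)*(k^2 - 7*k + 12) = (k - 4)*(k + 2)*(k - 3)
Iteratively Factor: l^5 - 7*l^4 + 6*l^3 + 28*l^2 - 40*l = (l - 5)*(l^4 - 2*l^3 - 4*l^2 + 8*l) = (l - 5)*(l + 2)*(l^3 - 4*l^2 + 4*l) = l*(l - 5)*(l + 2)*(l^2 - 4*l + 4) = l*(l - 5)*(l - 2)*(l + 2)*(l - 2)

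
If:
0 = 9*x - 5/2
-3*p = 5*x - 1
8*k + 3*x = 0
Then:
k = -5/48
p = -7/54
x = 5/18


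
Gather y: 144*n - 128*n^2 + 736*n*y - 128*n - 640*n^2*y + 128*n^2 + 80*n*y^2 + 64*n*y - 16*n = 80*n*y^2 + y*(-640*n^2 + 800*n)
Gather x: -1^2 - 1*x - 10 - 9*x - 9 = -10*x - 20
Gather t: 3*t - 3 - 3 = 3*t - 6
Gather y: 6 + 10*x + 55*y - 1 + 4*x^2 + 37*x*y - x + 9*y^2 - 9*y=4*x^2 + 9*x + 9*y^2 + y*(37*x + 46) + 5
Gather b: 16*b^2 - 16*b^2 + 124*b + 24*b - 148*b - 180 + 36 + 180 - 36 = 0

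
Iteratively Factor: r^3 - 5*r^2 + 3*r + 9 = (r - 3)*(r^2 - 2*r - 3) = (r - 3)^2*(r + 1)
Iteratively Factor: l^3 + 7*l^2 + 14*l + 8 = (l + 1)*(l^2 + 6*l + 8) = (l + 1)*(l + 2)*(l + 4)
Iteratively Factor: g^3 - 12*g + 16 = (g - 2)*(g^2 + 2*g - 8) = (g - 2)*(g + 4)*(g - 2)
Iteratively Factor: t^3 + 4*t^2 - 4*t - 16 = (t + 4)*(t^2 - 4) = (t - 2)*(t + 4)*(t + 2)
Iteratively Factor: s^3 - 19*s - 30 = (s - 5)*(s^2 + 5*s + 6) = (s - 5)*(s + 2)*(s + 3)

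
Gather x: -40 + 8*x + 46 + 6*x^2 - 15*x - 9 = 6*x^2 - 7*x - 3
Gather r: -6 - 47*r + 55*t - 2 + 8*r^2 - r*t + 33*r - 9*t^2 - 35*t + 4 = 8*r^2 + r*(-t - 14) - 9*t^2 + 20*t - 4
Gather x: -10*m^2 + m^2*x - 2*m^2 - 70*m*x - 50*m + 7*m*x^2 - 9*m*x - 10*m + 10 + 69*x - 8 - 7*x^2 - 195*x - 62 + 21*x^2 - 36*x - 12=-12*m^2 - 60*m + x^2*(7*m + 14) + x*(m^2 - 79*m - 162) - 72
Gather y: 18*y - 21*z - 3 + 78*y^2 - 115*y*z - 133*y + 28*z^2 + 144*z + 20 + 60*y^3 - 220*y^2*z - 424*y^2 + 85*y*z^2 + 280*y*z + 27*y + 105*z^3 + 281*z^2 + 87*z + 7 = 60*y^3 + y^2*(-220*z - 346) + y*(85*z^2 + 165*z - 88) + 105*z^3 + 309*z^2 + 210*z + 24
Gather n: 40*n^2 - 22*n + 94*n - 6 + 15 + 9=40*n^2 + 72*n + 18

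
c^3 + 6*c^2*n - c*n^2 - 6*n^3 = (c - n)*(c + n)*(c + 6*n)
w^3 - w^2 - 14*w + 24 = (w - 3)*(w - 2)*(w + 4)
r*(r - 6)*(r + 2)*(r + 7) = r^4 + 3*r^3 - 40*r^2 - 84*r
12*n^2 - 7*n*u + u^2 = (-4*n + u)*(-3*n + u)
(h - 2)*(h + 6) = h^2 + 4*h - 12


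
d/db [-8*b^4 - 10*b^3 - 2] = b^2*(-32*b - 30)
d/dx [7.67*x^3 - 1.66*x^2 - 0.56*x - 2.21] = 23.01*x^2 - 3.32*x - 0.56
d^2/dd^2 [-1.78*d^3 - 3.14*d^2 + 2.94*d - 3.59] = -10.68*d - 6.28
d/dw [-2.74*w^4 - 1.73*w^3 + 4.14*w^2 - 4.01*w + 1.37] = -10.96*w^3 - 5.19*w^2 + 8.28*w - 4.01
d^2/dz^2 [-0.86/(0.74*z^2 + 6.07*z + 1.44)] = (0.941872*z^2 + 7.725896*z - 0.86*(1.48*z + 6.07)*(2.96*z + 12.14) + 1.832832)/(0.74*z^2 + 6.07*z + 1.44)^3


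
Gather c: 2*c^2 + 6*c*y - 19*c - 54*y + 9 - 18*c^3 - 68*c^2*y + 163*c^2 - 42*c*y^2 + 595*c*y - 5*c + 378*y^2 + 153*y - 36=-18*c^3 + c^2*(165 - 68*y) + c*(-42*y^2 + 601*y - 24) + 378*y^2 + 99*y - 27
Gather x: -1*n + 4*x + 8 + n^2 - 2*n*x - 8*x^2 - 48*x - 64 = n^2 - n - 8*x^2 + x*(-2*n - 44) - 56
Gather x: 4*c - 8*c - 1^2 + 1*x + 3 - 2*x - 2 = -4*c - x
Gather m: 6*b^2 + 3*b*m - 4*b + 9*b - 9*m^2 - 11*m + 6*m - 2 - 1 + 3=6*b^2 + 5*b - 9*m^2 + m*(3*b - 5)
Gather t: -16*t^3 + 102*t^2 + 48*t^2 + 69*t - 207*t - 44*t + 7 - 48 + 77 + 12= -16*t^3 + 150*t^2 - 182*t + 48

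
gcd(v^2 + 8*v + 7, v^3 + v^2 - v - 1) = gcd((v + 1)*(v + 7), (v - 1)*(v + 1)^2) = v + 1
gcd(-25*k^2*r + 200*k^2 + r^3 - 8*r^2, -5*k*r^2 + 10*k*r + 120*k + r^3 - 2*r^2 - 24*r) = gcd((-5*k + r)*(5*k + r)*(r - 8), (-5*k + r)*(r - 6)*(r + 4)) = -5*k + r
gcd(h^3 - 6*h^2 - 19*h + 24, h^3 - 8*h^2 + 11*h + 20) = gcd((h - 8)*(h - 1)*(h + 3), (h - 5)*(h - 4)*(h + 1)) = 1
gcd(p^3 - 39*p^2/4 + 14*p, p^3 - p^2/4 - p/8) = p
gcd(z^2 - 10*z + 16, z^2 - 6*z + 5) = 1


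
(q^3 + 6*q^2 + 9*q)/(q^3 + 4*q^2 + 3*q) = (q + 3)/(q + 1)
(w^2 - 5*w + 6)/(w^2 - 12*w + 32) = (w^2 - 5*w + 6)/(w^2 - 12*w + 32)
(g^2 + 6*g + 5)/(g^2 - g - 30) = (g + 1)/(g - 6)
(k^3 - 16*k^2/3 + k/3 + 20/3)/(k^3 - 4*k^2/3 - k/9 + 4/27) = 9*(k^2 - 4*k - 5)/(9*k^2 - 1)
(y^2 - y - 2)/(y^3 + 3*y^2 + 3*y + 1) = (y - 2)/(y^2 + 2*y + 1)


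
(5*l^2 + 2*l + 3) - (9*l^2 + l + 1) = -4*l^2 + l + 2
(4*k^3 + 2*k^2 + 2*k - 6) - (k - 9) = 4*k^3 + 2*k^2 + k + 3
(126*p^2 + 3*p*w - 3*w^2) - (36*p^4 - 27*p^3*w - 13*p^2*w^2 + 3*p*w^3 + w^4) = -36*p^4 + 27*p^3*w + 13*p^2*w^2 + 126*p^2 - 3*p*w^3 + 3*p*w - w^4 - 3*w^2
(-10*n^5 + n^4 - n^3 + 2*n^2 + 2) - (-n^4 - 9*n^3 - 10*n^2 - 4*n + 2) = -10*n^5 + 2*n^4 + 8*n^3 + 12*n^2 + 4*n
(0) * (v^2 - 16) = 0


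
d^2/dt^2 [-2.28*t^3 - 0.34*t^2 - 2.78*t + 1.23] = -13.68*t - 0.68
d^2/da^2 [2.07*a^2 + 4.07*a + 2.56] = 4.14000000000000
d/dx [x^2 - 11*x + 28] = 2*x - 11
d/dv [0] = 0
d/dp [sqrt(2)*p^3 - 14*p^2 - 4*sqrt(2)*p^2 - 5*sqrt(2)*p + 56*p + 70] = 3*sqrt(2)*p^2 - 28*p - 8*sqrt(2)*p - 5*sqrt(2) + 56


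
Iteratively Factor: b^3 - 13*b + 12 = (b - 3)*(b^2 + 3*b - 4) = (b - 3)*(b - 1)*(b + 4)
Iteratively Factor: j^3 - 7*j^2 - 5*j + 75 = (j - 5)*(j^2 - 2*j - 15) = (j - 5)*(j + 3)*(j - 5)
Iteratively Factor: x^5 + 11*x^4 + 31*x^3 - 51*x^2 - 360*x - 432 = (x + 3)*(x^4 + 8*x^3 + 7*x^2 - 72*x - 144) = (x - 3)*(x + 3)*(x^3 + 11*x^2 + 40*x + 48) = (x - 3)*(x + 3)*(x + 4)*(x^2 + 7*x + 12) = (x - 3)*(x + 3)^2*(x + 4)*(x + 4)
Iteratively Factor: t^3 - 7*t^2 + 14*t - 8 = (t - 2)*(t^2 - 5*t + 4) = (t - 2)*(t - 1)*(t - 4)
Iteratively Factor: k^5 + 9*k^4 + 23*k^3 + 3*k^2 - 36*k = (k + 3)*(k^4 + 6*k^3 + 5*k^2 - 12*k) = (k - 1)*(k + 3)*(k^3 + 7*k^2 + 12*k) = (k - 1)*(k + 3)*(k + 4)*(k^2 + 3*k) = (k - 1)*(k + 3)^2*(k + 4)*(k)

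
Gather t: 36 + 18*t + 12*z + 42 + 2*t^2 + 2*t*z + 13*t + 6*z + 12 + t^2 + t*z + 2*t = 3*t^2 + t*(3*z + 33) + 18*z + 90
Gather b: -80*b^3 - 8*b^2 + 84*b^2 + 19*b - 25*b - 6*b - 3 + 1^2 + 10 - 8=-80*b^3 + 76*b^2 - 12*b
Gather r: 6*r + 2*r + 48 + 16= 8*r + 64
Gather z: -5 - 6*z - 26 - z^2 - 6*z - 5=-z^2 - 12*z - 36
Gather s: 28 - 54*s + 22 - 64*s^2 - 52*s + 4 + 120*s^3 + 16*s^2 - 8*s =120*s^3 - 48*s^2 - 114*s + 54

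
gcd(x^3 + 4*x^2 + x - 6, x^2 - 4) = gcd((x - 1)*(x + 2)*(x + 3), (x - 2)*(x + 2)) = x + 2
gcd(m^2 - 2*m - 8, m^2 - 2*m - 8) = m^2 - 2*m - 8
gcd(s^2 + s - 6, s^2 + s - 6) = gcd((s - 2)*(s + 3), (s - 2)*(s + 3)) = s^2 + s - 6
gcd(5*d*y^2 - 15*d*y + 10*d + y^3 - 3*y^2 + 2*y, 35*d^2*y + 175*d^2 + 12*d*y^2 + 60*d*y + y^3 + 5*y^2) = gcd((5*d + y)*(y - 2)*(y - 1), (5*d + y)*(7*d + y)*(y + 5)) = 5*d + y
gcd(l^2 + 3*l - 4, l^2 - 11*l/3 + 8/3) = l - 1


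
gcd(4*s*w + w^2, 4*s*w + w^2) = 4*s*w + w^2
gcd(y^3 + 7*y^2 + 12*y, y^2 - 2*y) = y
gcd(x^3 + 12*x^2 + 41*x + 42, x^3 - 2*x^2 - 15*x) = x + 3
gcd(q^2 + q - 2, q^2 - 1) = q - 1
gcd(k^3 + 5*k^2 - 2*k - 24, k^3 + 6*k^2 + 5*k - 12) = k^2 + 7*k + 12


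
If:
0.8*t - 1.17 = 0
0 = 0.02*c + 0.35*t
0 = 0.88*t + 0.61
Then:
No Solution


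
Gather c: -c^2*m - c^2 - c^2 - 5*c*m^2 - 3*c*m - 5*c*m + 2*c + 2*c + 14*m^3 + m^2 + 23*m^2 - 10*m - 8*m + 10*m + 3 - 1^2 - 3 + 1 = c^2*(-m - 2) + c*(-5*m^2 - 8*m + 4) + 14*m^3 + 24*m^2 - 8*m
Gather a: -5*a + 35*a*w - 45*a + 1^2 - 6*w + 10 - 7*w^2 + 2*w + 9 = a*(35*w - 50) - 7*w^2 - 4*w + 20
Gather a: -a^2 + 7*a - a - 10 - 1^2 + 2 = -a^2 + 6*a - 9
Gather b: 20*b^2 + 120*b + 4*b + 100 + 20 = 20*b^2 + 124*b + 120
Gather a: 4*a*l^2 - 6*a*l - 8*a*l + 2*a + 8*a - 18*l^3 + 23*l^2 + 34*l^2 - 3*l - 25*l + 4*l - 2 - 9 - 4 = a*(4*l^2 - 14*l + 10) - 18*l^3 + 57*l^2 - 24*l - 15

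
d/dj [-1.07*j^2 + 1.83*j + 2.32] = 1.83 - 2.14*j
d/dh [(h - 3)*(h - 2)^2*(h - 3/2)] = 4*h^3 - 51*h^2/2 + 53*h - 36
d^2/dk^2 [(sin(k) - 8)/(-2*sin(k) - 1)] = 17*(sin(k) + cos(2*k) + 3)/(2*sin(k) + 1)^3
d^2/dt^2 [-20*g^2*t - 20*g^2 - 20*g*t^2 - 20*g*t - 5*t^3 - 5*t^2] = -40*g - 30*t - 10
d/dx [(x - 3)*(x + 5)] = 2*x + 2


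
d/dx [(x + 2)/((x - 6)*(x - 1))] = (-x^2 - 4*x + 20)/(x^4 - 14*x^3 + 61*x^2 - 84*x + 36)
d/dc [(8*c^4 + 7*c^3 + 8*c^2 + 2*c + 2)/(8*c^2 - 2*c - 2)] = c*(64*c^4 + 4*c^3 - 46*c^2 - 37*c - 32)/(2*(16*c^4 - 8*c^3 - 7*c^2 + 2*c + 1))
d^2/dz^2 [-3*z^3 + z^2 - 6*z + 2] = 2 - 18*z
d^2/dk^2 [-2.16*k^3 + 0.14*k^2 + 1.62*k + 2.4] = 0.28 - 12.96*k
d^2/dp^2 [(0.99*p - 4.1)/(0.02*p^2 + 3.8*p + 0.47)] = ((0.04*p + 3.8)*(0.08*p + 7.6)*(0.99*p - 4.1) - (0.1188*p + 7.36)*(0.02*p^2 + 3.8*p + 0.47))/(0.02*p^2 + 3.8*p + 0.47)^3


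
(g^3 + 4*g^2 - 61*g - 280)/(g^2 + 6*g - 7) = (g^2 - 3*g - 40)/(g - 1)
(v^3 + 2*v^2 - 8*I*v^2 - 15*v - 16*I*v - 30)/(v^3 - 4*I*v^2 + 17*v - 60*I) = (v + 2)/(v + 4*I)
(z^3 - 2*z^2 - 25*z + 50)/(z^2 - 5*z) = z + 3 - 10/z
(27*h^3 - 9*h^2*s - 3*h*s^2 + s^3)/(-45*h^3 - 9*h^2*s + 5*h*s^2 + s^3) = (-3*h + s)/(5*h + s)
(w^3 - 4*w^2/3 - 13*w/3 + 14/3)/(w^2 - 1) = (3*w^2 - w - 14)/(3*(w + 1))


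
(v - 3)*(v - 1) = v^2 - 4*v + 3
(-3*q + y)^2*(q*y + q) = 9*q^3*y + 9*q^3 - 6*q^2*y^2 - 6*q^2*y + q*y^3 + q*y^2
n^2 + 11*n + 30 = (n + 5)*(n + 6)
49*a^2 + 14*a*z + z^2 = (7*a + z)^2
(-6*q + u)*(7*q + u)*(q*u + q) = -42*q^3*u - 42*q^3 + q^2*u^2 + q^2*u + q*u^3 + q*u^2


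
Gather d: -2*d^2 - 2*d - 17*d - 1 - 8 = -2*d^2 - 19*d - 9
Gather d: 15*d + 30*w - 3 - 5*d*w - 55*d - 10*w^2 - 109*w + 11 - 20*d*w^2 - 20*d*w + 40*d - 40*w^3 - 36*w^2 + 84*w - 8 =d*(-20*w^2 - 25*w) - 40*w^3 - 46*w^2 + 5*w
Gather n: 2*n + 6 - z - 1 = 2*n - z + 5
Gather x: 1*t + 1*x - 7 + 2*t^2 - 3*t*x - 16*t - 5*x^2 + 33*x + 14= 2*t^2 - 15*t - 5*x^2 + x*(34 - 3*t) + 7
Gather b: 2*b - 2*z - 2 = 2*b - 2*z - 2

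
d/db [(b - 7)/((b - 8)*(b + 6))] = (-b^2 + 14*b - 62)/(b^4 - 4*b^3 - 92*b^2 + 192*b + 2304)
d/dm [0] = 0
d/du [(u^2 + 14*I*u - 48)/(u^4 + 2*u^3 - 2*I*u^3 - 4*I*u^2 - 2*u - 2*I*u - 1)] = (-2*u^3 - 42*I*u^2 + u*(178 - 16*I) + 110 - 96*I)/(u^6 + u^5*(3 - 3*I) - 9*I*u^4 + u^3*(-8 - 8*I) - 9*u^2 + u*(-3 + 3*I) + I)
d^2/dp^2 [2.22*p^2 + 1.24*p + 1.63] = 4.44000000000000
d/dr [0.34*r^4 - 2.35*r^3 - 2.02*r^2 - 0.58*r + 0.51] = 1.36*r^3 - 7.05*r^2 - 4.04*r - 0.58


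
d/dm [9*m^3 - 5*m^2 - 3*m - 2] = 27*m^2 - 10*m - 3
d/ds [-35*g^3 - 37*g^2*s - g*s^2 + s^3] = -37*g^2 - 2*g*s + 3*s^2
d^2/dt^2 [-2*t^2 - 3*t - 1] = -4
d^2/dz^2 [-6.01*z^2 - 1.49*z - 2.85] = -12.0200000000000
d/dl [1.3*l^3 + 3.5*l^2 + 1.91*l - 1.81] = 3.9*l^2 + 7.0*l + 1.91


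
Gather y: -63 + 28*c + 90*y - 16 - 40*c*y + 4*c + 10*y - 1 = 32*c + y*(100 - 40*c) - 80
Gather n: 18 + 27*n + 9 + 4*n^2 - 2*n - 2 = 4*n^2 + 25*n + 25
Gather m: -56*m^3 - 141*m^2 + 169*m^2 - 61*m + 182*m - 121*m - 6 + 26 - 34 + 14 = -56*m^3 + 28*m^2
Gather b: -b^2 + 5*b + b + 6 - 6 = -b^2 + 6*b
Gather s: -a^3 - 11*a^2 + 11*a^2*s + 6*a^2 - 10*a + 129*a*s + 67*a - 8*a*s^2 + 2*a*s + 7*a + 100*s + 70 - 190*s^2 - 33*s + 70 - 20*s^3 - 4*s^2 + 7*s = -a^3 - 5*a^2 + 64*a - 20*s^3 + s^2*(-8*a - 194) + s*(11*a^2 + 131*a + 74) + 140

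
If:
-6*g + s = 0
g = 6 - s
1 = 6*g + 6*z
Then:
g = 6/7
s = 36/7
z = -29/42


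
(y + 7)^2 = y^2 + 14*y + 49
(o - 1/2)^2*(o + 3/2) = o^3 + o^2/2 - 5*o/4 + 3/8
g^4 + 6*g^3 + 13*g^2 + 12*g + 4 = (g + 1)^2*(g + 2)^2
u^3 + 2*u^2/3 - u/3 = u*(u - 1/3)*(u + 1)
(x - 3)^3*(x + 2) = x^4 - 7*x^3 + 9*x^2 + 27*x - 54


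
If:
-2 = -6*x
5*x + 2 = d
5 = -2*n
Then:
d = 11/3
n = -5/2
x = 1/3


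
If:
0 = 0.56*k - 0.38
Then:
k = 0.68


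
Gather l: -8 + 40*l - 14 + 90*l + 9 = 130*l - 13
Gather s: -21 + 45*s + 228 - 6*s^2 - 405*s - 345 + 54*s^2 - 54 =48*s^2 - 360*s - 192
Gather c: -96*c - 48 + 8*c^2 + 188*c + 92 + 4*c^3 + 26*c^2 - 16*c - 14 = 4*c^3 + 34*c^2 + 76*c + 30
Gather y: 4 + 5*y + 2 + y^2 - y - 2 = y^2 + 4*y + 4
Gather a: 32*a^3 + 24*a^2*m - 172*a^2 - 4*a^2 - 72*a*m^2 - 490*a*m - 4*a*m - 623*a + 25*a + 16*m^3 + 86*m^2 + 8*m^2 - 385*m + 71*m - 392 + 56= 32*a^3 + a^2*(24*m - 176) + a*(-72*m^2 - 494*m - 598) + 16*m^3 + 94*m^2 - 314*m - 336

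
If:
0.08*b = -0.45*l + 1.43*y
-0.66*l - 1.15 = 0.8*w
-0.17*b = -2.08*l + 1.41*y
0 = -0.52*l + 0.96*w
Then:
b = -6.92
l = -1.05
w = -0.57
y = -0.72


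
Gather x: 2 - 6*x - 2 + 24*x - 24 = 18*x - 24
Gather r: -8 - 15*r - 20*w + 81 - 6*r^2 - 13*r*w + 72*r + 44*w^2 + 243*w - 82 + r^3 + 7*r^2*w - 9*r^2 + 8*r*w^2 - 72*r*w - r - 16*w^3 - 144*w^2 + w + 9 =r^3 + r^2*(7*w - 15) + r*(8*w^2 - 85*w + 56) - 16*w^3 - 100*w^2 + 224*w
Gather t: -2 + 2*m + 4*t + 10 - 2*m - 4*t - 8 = 0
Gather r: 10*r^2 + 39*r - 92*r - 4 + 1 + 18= 10*r^2 - 53*r + 15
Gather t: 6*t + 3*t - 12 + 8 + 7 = 9*t + 3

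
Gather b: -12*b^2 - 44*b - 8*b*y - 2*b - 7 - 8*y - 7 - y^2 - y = -12*b^2 + b*(-8*y - 46) - y^2 - 9*y - 14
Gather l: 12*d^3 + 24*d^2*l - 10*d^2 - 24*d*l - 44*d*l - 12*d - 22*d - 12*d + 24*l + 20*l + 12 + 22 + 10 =12*d^3 - 10*d^2 - 46*d + l*(24*d^2 - 68*d + 44) + 44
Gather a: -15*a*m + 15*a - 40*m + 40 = a*(15 - 15*m) - 40*m + 40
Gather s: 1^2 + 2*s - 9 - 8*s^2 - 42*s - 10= -8*s^2 - 40*s - 18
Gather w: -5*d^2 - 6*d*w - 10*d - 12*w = -5*d^2 - 10*d + w*(-6*d - 12)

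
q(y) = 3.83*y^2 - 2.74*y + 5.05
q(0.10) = 4.81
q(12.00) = 523.69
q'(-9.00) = -71.68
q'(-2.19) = -19.52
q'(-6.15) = -49.85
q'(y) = 7.66*y - 2.74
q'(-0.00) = -2.74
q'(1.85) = 11.43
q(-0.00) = 5.05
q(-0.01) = 5.08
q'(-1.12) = -11.32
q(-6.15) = 166.76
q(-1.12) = 12.92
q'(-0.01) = -2.82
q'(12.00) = 89.18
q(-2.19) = 29.42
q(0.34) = 4.56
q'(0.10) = -1.97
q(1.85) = 13.09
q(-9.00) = 339.94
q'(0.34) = -0.14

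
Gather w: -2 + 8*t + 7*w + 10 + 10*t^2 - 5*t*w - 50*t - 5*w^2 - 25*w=10*t^2 - 42*t - 5*w^2 + w*(-5*t - 18) + 8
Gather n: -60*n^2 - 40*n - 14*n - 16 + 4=-60*n^2 - 54*n - 12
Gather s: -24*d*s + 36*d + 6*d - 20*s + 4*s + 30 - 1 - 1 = 42*d + s*(-24*d - 16) + 28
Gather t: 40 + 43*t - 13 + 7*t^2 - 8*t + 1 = 7*t^2 + 35*t + 28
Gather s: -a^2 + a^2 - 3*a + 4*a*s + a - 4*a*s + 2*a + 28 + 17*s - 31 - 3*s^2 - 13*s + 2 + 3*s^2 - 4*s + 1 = 0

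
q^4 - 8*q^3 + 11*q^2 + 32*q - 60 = (q - 5)*(q - 3)*(q - 2)*(q + 2)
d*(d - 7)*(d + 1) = d^3 - 6*d^2 - 7*d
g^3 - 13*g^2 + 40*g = g*(g - 8)*(g - 5)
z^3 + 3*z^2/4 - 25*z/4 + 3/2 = (z - 2)*(z - 1/4)*(z + 3)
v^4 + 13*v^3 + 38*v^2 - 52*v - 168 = (v - 2)*(v + 2)*(v + 6)*(v + 7)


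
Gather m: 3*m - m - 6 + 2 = 2*m - 4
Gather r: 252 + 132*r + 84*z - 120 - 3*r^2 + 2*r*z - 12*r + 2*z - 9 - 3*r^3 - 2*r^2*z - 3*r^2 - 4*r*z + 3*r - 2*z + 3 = -3*r^3 + r^2*(-2*z - 6) + r*(123 - 2*z) + 84*z + 126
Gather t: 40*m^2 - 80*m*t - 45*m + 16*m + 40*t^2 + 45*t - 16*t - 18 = 40*m^2 - 29*m + 40*t^2 + t*(29 - 80*m) - 18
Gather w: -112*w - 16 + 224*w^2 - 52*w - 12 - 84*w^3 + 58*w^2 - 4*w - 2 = -84*w^3 + 282*w^2 - 168*w - 30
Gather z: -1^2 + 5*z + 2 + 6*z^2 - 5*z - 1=6*z^2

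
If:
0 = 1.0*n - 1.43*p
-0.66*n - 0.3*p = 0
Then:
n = 0.00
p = 0.00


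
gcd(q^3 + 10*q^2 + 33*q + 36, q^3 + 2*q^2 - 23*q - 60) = q^2 + 7*q + 12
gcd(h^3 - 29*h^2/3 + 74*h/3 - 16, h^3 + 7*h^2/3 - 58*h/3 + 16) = h^2 - 11*h/3 + 8/3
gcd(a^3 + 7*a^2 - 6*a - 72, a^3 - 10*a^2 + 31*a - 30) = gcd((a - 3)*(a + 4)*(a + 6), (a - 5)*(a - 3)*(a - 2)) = a - 3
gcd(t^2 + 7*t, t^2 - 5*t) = t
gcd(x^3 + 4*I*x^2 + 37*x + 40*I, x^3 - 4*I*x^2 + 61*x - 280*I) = x^2 + 3*I*x + 40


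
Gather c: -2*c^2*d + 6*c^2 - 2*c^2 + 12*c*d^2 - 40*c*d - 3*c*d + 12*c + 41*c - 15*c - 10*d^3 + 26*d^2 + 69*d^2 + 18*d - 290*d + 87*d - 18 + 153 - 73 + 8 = c^2*(4 - 2*d) + c*(12*d^2 - 43*d + 38) - 10*d^3 + 95*d^2 - 185*d + 70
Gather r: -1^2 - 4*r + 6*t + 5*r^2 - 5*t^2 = 5*r^2 - 4*r - 5*t^2 + 6*t - 1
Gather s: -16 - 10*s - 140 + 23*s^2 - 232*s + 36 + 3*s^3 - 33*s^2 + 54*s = 3*s^3 - 10*s^2 - 188*s - 120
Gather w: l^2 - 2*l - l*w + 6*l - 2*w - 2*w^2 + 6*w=l^2 + 4*l - 2*w^2 + w*(4 - l)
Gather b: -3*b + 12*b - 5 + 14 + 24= 9*b + 33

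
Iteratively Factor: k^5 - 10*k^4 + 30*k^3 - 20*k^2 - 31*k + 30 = (k - 3)*(k^4 - 7*k^3 + 9*k^2 + 7*k - 10) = (k - 5)*(k - 3)*(k^3 - 2*k^2 - k + 2) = (k - 5)*(k - 3)*(k + 1)*(k^2 - 3*k + 2) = (k - 5)*(k - 3)*(k - 1)*(k + 1)*(k - 2)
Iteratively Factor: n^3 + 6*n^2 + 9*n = (n + 3)*(n^2 + 3*n) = (n + 3)^2*(n)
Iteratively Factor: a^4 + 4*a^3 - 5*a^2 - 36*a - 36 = (a + 3)*(a^3 + a^2 - 8*a - 12) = (a + 2)*(a + 3)*(a^2 - a - 6) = (a + 2)^2*(a + 3)*(a - 3)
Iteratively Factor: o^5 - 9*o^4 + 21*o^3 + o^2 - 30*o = (o - 3)*(o^4 - 6*o^3 + 3*o^2 + 10*o) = (o - 3)*(o + 1)*(o^3 - 7*o^2 + 10*o) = (o - 3)*(o - 2)*(o + 1)*(o^2 - 5*o) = (o - 5)*(o - 3)*(o - 2)*(o + 1)*(o)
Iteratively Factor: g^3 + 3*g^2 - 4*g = (g - 1)*(g^2 + 4*g) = g*(g - 1)*(g + 4)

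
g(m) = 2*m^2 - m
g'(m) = 4*m - 1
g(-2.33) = 13.19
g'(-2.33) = -10.32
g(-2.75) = 17.88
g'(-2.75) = -12.00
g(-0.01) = 0.01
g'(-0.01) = -1.04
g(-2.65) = 16.70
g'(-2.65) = -11.60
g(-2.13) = 11.20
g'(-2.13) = -9.52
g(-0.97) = 2.85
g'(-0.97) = -4.88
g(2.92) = 14.13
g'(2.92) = 10.68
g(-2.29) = 12.78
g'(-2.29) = -10.16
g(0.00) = 0.00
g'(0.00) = -1.00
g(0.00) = 0.00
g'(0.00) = -1.00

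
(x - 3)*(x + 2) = x^2 - x - 6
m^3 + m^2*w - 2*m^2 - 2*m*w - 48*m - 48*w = (m - 8)*(m + 6)*(m + w)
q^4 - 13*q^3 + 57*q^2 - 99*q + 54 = (q - 6)*(q - 3)^2*(q - 1)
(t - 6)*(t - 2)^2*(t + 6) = t^4 - 4*t^3 - 32*t^2 + 144*t - 144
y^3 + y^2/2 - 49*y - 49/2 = (y - 7)*(y + 1/2)*(y + 7)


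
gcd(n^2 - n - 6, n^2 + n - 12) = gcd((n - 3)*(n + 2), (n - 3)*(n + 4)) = n - 3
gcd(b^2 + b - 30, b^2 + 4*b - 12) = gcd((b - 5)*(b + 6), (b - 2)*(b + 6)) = b + 6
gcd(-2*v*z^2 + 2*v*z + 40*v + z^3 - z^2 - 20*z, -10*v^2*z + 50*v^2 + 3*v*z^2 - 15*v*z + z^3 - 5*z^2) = -2*v*z + 10*v + z^2 - 5*z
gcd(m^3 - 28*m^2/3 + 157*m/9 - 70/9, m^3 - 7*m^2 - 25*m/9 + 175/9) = m^2 - 26*m/3 + 35/3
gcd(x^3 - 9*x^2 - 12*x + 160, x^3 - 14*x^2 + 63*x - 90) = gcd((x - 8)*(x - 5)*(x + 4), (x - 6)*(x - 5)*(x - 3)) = x - 5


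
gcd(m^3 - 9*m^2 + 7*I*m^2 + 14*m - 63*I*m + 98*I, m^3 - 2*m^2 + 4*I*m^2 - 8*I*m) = m - 2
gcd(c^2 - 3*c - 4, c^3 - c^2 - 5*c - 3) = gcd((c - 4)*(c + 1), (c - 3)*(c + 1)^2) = c + 1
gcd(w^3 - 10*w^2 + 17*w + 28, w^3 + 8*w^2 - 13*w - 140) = w - 4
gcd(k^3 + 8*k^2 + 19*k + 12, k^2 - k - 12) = k + 3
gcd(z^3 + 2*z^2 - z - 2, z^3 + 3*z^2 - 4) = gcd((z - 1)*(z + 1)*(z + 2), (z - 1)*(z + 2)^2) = z^2 + z - 2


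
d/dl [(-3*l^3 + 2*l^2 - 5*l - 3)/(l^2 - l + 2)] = (-3*l^4 + 6*l^3 - 15*l^2 + 14*l - 13)/(l^4 - 2*l^3 + 5*l^2 - 4*l + 4)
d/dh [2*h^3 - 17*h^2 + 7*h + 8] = 6*h^2 - 34*h + 7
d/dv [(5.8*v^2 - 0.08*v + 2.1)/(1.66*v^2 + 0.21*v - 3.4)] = (1.3508*v^2 - 46.412*v - 0.169)/(2.7556*v^4 + 0.6972*v^3 - 11.2439*v^2 - 1.428*v + 11.56)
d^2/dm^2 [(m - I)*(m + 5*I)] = 2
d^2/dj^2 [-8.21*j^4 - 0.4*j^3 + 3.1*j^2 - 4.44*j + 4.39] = -98.52*j^2 - 2.4*j + 6.2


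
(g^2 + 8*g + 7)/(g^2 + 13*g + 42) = (g + 1)/(g + 6)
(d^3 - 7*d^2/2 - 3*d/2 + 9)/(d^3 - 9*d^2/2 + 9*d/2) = (2*d^2 - d - 6)/(d*(2*d - 3))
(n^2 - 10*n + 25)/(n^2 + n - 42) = (n^2 - 10*n + 25)/(n^2 + n - 42)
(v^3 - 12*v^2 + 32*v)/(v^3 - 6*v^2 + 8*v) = (v - 8)/(v - 2)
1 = 1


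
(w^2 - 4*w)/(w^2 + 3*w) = (w - 4)/(w + 3)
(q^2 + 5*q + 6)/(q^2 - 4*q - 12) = (q + 3)/(q - 6)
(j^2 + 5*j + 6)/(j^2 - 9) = (j + 2)/(j - 3)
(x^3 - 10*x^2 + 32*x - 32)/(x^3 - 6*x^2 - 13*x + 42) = (x^2 - 8*x + 16)/(x^2 - 4*x - 21)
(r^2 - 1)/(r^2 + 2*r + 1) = (r - 1)/(r + 1)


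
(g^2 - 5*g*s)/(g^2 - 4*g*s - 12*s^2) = g*(-g + 5*s)/(-g^2 + 4*g*s + 12*s^2)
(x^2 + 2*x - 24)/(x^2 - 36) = (x - 4)/(x - 6)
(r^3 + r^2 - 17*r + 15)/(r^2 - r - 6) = (r^2 + 4*r - 5)/(r + 2)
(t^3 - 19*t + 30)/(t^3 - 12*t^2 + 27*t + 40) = (t^3 - 19*t + 30)/(t^3 - 12*t^2 + 27*t + 40)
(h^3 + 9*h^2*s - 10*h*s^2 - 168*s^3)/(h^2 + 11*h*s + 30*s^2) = (h^2 + 3*h*s - 28*s^2)/(h + 5*s)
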